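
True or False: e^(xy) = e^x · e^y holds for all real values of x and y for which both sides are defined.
Claim: e^(xy) = e^x · e^y.
Test a specific point where both sides are defined: x = 3/2, y = -1.
LHS = e^(xy) ≈ 0.2231
RHS = e^x · e^y ≈ 1.6487
Since 0.2231 ≠ 1.6487, the equation fails at this point, so it cannot hold for all real values of x and y for which both sides are defined.
e^x · e^y = e^(x+y), not e^(xy).

Conclusion: False.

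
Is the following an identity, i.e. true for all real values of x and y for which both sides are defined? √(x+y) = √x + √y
Claim: √(x+y) = √x + √y.
Test a specific point where both sides are defined: x = 1/2, y = 1/2.
LHS = √(x+y) ≈ 1.0000
RHS = √x + √y ≈ 1.4142
Since 1.0000 ≠ 1.4142, the equation fails at this point, so it cannot hold for all real values of x and y for which both sides are defined.
Squaring the right side gives x + 2√(xy) + y, not x + y.

Conclusion: No, this is NOT an identity.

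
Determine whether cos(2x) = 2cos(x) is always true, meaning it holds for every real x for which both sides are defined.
No, this is NOT an identity.

Claim: cos(2x) = 2cos(x).
Test a specific point where both sides are defined: x = -π/6.
LHS = cos(2x) ≈ 0.5000
RHS = 2cos(x) ≈ 1.7321
Since 0.5000 ≠ 1.7321, the equation fails at this point, so it cannot hold for every real x for which both sides are defined.
The correct double-angle formula is cos(2x) = cos²x - sin²x.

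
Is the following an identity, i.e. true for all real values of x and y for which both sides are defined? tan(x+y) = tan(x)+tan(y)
No, this is NOT an identity.

Claim: tan(x+y) = tan(x)+tan(y).
Test a specific point where both sides are defined: x = π/3, y = π/3.
LHS = tan(x+y) ≈ -1.7321
RHS = tan(x)+tan(y) ≈ 3.4641
Since -1.7321 ≠ 3.4641, the equation fails at this point, so it cannot hold for all real values of x and y for which both sides are defined.
The correct formula is tan(x+y) = (tan(x) + tan(y))/(1 - tan(x)tan(y)).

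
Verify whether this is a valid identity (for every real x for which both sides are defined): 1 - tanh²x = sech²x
Claim: 1 - tanh²x = sech²x.
Reasoning: Divide cosh²x - sinh²x = 1 through by cosh²x (never zero): 1 - tanh²x = 1/cosh²x = sech²x.
So the two sides agree for every real x for which both sides are defined.

Conclusion: Yes, this is an identity.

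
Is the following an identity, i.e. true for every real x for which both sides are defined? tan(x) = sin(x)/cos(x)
Yes, this is an identity.

Claim: tan(x) = sin(x)/cos(x).
Reasoning: For an angle x whose terminal point on the unit circle is (cos x, sin x), tan(x) is defined as the ratio (second coordinate)/(first coordinate) = sin(x)/cos(x), wherever cos(x) ≠ 0.
So the two sides agree for every real x for which both sides are defined.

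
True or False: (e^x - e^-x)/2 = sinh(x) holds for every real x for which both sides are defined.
True.

Claim: (e^x - e^-x)/2 = sinh(x).
Reasoning: This is exactly the definition of the hyperbolic sine: sinh(x) := (e^x - e^-x)/2.
So the two sides agree for every real x for which both sides are defined.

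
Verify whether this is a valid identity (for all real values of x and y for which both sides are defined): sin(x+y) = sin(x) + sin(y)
Claim: sin(x+y) = sin(x) + sin(y).
Test a specific point where both sides are defined: x = π/3, y = π.
LHS = sin(x+y) ≈ -0.8660
RHS = sin(x) + sin(y) ≈ 0.8660
Since -0.8660 ≠ 0.8660, the equation fails at this point, so it cannot hold for all real values of x and y for which both sides are defined.
The correct expansion is sin(x+y) = sin(x)cos(y) + cos(x)sin(y); sine is not additive.

Conclusion: No, this is NOT an identity.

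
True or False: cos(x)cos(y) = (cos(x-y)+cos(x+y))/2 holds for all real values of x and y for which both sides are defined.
Claim: cos(x)cos(y) = (cos(x-y)+cos(x+y))/2.
Reasoning: cos(x-y) = cos(x)cos(y) + sin(x)sin(y) and cos(x+y) = cos(x)cos(y) - sin(x)sin(y). Adding, cos(x-y) + cos(x+y) = 2cos(x)cos(y); divide by 2.
So the two sides agree for all real values of x and y for which both sides are defined.

Conclusion: True.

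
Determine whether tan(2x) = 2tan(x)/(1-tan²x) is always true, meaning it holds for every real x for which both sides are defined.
Yes, this is an identity.

Claim: tan(2x) = 2tan(x)/(1-tan²x).
Reasoning: tan(2x) = sin(2x)/cos(2x) = 2sin(x)cos(x) / (cos²x - sin²x). Divide numerator and denominator by cos²x: 2tan(x) / (1 - tan²x).
So the two sides agree for every real x for which both sides are defined.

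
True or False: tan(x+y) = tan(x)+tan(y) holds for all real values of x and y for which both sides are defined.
False.

Claim: tan(x+y) = tan(x)+tan(y).
Test a specific point where both sides are defined: x = π/4, y = -π/3.
LHS = tan(x+y) ≈ -0.2679
RHS = tan(x)+tan(y) ≈ -0.7321
Since -0.2679 ≠ -0.7321, the equation fails at this point, so it cannot hold for all real values of x and y for which both sides are defined.
The correct formula is tan(x+y) = (tan(x) + tan(y))/(1 - tan(x)tan(y)).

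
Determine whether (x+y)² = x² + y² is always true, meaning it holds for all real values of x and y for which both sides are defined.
No, this is NOT an identity.

Claim: (x+y)² = x² + y².
Test a specific point where both sides are defined: x = 1/2, y = 5.
LHS = (x+y)² ≈ 30.2500
RHS = x² + y² ≈ 25.2500
Since 30.2500 ≠ 25.2500, the equation fails at this point, so it cannot hold for all real values of x and y for which both sides are defined.
The correct expansion is (x+y)² = x² + 2xy + y²; the cross term 2xy is missing.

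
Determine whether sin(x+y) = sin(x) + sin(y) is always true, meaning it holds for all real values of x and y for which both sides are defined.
Claim: sin(x+y) = sin(x) + sin(y).
Test a specific point where both sides are defined: x = -π/4, y = π.
LHS = sin(x+y) ≈ 0.7071
RHS = sin(x) + sin(y) ≈ -0.7071
Since 0.7071 ≠ -0.7071, the equation fails at this point, so it cannot hold for all real values of x and y for which both sides are defined.
The correct expansion is sin(x+y) = sin(x)cos(y) + cos(x)sin(y); sine is not additive.

Conclusion: No, this is NOT an identity.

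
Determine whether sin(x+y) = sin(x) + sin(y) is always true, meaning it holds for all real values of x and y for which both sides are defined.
No, this is NOT an identity.

Claim: sin(x+y) = sin(x) + sin(y).
Test a specific point where both sides are defined: x = 3π/4, y = -π/4.
LHS = sin(x+y) ≈ 1.0000
RHS = sin(x) + sin(y) ≈ 0.0000
Since 1.0000 ≠ 0.0000, the equation fails at this point, so it cannot hold for all real values of x and y for which both sides are defined.
The correct expansion is sin(x+y) = sin(x)cos(y) + cos(x)sin(y); sine is not additive.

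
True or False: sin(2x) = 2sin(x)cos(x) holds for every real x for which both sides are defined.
Claim: sin(2x) = 2sin(x)cos(x).
Reasoning: Put y = x in the addition formula sin(x+y) = sin(x)cos(y) + cos(x)sin(y): sin(2x) = sin(x)cos(x) + cos(x)sin(x) = 2sin(x)cos(x).
So the two sides agree for every real x for which both sides are defined.

Conclusion: True.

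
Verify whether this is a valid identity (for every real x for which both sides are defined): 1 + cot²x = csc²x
Claim: 1 + cot²x = csc²x.
Reasoning: Start from sin²x + cos²x = 1 and divide every term by sin²x (allowed wherever cot x and csc x are defined): 1 + cot²x = 1/sin²x = csc²x.
So the two sides agree for every real x for which both sides are defined.

Conclusion: Yes, this is an identity.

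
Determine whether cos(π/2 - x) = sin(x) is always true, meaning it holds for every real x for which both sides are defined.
Yes, this is an identity.

Claim: cos(π/2 - x) = sin(x).
Reasoning: Use cos(u - v) = cos(u)cos(v) + sin(u)sin(v) with u = π/2, v = x: cos(π/2)cos(x) + sin(π/2)sin(x) = 0·cos(x) + 1·sin(x) = sin(x).
So the two sides agree for every real x for which both sides are defined.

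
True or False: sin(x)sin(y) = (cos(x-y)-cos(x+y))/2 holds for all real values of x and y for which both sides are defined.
Claim: sin(x)sin(y) = (cos(x-y)-cos(x+y))/2.
Reasoning: cos(x-y) = cos(x)cos(y) + sin(x)sin(y) and cos(x+y) = cos(x)cos(y) - sin(x)sin(y). Subtracting, cos(x-y) - cos(x+y) = 2sin(x)sin(y); divide by 2.
So the two sides agree for all real values of x and y for which both sides are defined.

Conclusion: True.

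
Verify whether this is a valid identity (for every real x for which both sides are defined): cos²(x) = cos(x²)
No, this is NOT an identity.

Claim: cos²(x) = cos(x²).
Test a specific point where both sides are defined: x = π.
LHS = cos²(x) ≈ 1.0000
RHS = cos(x²) ≈ -0.9027
Since 1.0000 ≠ -0.9027, the equation fails at this point, so it cannot hold for every real x for which both sides are defined.
cos²(x) means (cos x)², squaring the output; cos(x²) squares the input. These are different functions.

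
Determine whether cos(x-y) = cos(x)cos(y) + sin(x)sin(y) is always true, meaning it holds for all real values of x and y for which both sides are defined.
Yes, this is an identity.

Claim: cos(x-y) = cos(x)cos(y) + sin(x)sin(y).
Reasoning: Replace y by -y in cos(x+y) = cos(x)cos(y) - sin(x)sin(y) and use cos(-y) = cos(y), sin(-y) = -sin(y): cos(x-y) = cos(x)cos(y) + sin(x)sin(y).
So the two sides agree for all real values of x and y for which both sides are defined.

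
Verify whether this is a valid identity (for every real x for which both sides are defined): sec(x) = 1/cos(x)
Yes, this is an identity.

Claim: sec(x) = 1/cos(x).
Reasoning: sec(x) is by definition the reciprocal of cos(x), wherever cos(x) ≠ 0.
So the two sides agree for every real x for which both sides are defined.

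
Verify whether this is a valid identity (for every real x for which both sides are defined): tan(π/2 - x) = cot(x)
Yes, this is an identity.

Claim: tan(π/2 - x) = cot(x).
Reasoning: tan(π/2 - x) = sin(π/2 - x)/cos(π/2 - x) = cos(x)/sin(x) = cot(x), using the cofunction identities sin(π/2 - x) = cos(x) and cos(π/2 - x) = sin(x).
So the two sides agree for every real x for which both sides are defined.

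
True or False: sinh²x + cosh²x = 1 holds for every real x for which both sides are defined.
Claim: sinh²x + cosh²x = 1.
Test a specific point where both sides are defined: x = -1.
LHS = sinh²x + cosh²x ≈ 3.7622
RHS = 1 ≈ 1.0000
Since 3.7622 ≠ 1.0000, the equation fails at this point, so it cannot hold for every real x for which both sides are defined.
The correct hyperbolic identity is cosh²x - sinh²x = 1 (a difference); the sum sinh²x + cosh²x equals cosh(2x).

Conclusion: False.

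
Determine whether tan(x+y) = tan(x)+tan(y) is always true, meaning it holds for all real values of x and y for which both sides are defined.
No, this is NOT an identity.

Claim: tan(x+y) = tan(x)+tan(y).
Test a specific point where both sides are defined: x = 2π/3, y = 3π/4.
LHS = tan(x+y) ≈ 3.7321
RHS = tan(x)+tan(y) ≈ -2.7321
Since 3.7321 ≠ -2.7321, the equation fails at this point, so it cannot hold for all real values of x and y for which both sides are defined.
The correct formula is tan(x+y) = (tan(x) + tan(y))/(1 - tan(x)tan(y)).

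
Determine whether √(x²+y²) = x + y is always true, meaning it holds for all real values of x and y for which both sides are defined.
Claim: √(x²+y²) = x + y.
Test a specific point where both sides are defined: x = 4, y = 5.
LHS = √(x²+y²) ≈ 6.4031
RHS = x + y ≈ 9.0000
Since 6.4031 ≠ 9.0000, the equation fails at this point, so it cannot hold for all real values of x and y for which both sides are defined.
(x+y)² = x² + 2xy + y², not x² + y², so the square root does not split this way.

Conclusion: No, this is NOT an identity.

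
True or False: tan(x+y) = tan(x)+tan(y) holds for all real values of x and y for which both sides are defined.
Claim: tan(x+y) = tan(x)+tan(y).
Test a specific point where both sides are defined: x = -π/4, y = -π/3.
LHS = tan(x+y) ≈ 3.7321
RHS = tan(x)+tan(y) ≈ -2.7321
Since 3.7321 ≠ -2.7321, the equation fails at this point, so it cannot hold for all real values of x and y for which both sides are defined.
The correct formula is tan(x+y) = (tan(x) + tan(y))/(1 - tan(x)tan(y)).

Conclusion: False.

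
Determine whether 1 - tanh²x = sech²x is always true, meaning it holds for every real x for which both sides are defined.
Claim: 1 - tanh²x = sech²x.
Reasoning: Divide cosh²x - sinh²x = 1 through by cosh²x (never zero): 1 - tanh²x = 1/cosh²x = sech²x.
So the two sides agree for every real x for which both sides are defined.

Conclusion: Yes, this is an identity.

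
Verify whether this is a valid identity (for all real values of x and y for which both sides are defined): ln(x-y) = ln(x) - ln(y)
No, this is NOT an identity.

Claim: ln(x-y) = ln(x) - ln(y).
Test a specific point where both sides are defined: x = 5, y = 4.
LHS = ln(x-y) ≈ 0.0000
RHS = ln(x) - ln(y) ≈ 0.2231
Since 0.0000 ≠ 0.2231, the equation fails at this point, so it cannot hold for all real values of x and y for which both sides are defined.
ln(x) - ln(y) = ln(x/y), not ln(x-y).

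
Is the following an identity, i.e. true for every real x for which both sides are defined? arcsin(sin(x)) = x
Claim: arcsin(sin(x)) = x.
Test a specific point where both sides are defined: x = π.
LHS = arcsin(sin(x)) ≈ 0.0000
RHS = x ≈ 3.1416
Since 0.0000 ≠ 3.1416, the equation fails at this point, so it cannot hold for every real x for which both sides are defined.
arcsin only returns values in [-π/2, π/2], so arcsin(sin(x)) = x holds only for x in that interval, not for all real x.

Conclusion: No, this is NOT an identity.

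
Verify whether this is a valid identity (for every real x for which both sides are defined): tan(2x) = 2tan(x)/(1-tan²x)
Claim: tan(2x) = 2tan(x)/(1-tan²x).
Reasoning: tan(2x) = sin(2x)/cos(2x) = 2sin(x)cos(x) / (cos²x - sin²x). Divide numerator and denominator by cos²x: 2tan(x) / (1 - tan²x).
So the two sides agree for every real x for which both sides are defined.

Conclusion: Yes, this is an identity.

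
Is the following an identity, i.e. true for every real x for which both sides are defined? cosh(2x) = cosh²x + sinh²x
Claim: cosh(2x) = cosh²x + sinh²x.
Reasoning: cosh²x = (e^(2x) + 2 + e^(-2x))/4 and sinh²x = (e^(2x) - 2 + e^(-2x))/4. Adding gives (2e^(2x) + 2e^(-2x))/4 = (e^(2x) + e^(-2x))/2 = cosh(2x).
So the two sides agree for every real x for which both sides are defined.

Conclusion: Yes, this is an identity.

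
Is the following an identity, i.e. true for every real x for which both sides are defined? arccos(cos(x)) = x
No, this is NOT an identity.

Claim: arccos(cos(x)) = x.
Test a specific point where both sides are defined: x = -π/3.
LHS = arccos(cos(x)) ≈ 1.0472
RHS = x ≈ -1.0472
Since 1.0472 ≠ -1.0472, the equation fails at this point, so it cannot hold for every real x for which both sides are defined.
arccos only returns values in [0, π], so arccos(cos(x)) = x holds only for x in that interval, not for all real x.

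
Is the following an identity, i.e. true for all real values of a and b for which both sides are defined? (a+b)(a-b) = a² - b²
Yes, this is an identity.

Claim: (a+b)(a-b) = a² - b².
Reasoning: Expand: (a+b)(a-b) = a² - ab + ba - b² = a² - b² (the cross terms cancel).
So the two sides agree for all real values of a and b for which both sides are defined.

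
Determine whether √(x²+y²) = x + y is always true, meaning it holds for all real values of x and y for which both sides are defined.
No, this is NOT an identity.

Claim: √(x²+y²) = x + y.
Test a specific point where both sides are defined: x = -2, y = 5.
LHS = √(x²+y²) ≈ 5.3852
RHS = x + y ≈ 3.0000
Since 5.3852 ≠ 3.0000, the equation fails at this point, so it cannot hold for all real values of x and y for which both sides are defined.
(x+y)² = x² + 2xy + y², not x² + y², so the square root does not split this way.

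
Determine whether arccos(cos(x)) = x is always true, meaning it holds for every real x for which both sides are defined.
No, this is NOT an identity.

Claim: arccos(cos(x)) = x.
Test a specific point where both sides are defined: x = -π/3.
LHS = arccos(cos(x)) ≈ 1.0472
RHS = x ≈ -1.0472
Since 1.0472 ≠ -1.0472, the equation fails at this point, so it cannot hold for every real x for which both sides are defined.
arccos only returns values in [0, π], so arccos(cos(x)) = x holds only for x in that interval, not for all real x.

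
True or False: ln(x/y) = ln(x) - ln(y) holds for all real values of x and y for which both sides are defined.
Claim: ln(x/y) = ln(x) - ln(y).
Reasoning: Both sides are simultaneously defined only when x, y > 0. Write x = e^p, y = e^q. Then x/y = e^(p-q), so ln(x/y) = p - q = ln(x) - ln(y).
So the two sides agree for all real values of x and y for which both sides are defined.

Conclusion: True.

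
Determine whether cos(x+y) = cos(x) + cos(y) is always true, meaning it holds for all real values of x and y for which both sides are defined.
No, this is NOT an identity.

Claim: cos(x+y) = cos(x) + cos(y).
Test a specific point where both sides are defined: x = 3π/4, y = 2π/3.
LHS = cos(x+y) ≈ -0.2588
RHS = cos(x) + cos(y) ≈ -1.2071
Since -0.2588 ≠ -1.2071, the equation fails at this point, so it cannot hold for all real values of x and y for which both sides are defined.
The correct expansion is cos(x+y) = cos(x)cos(y) - sin(x)sin(y); cosine is not additive.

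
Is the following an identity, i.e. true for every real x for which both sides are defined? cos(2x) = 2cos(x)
No, this is NOT an identity.

Claim: cos(2x) = 2cos(x).
Test a specific point where both sides are defined: x = π/3.
LHS = cos(2x) ≈ -0.5000
RHS = 2cos(x) ≈ 1.0000
Since -0.5000 ≠ 1.0000, the equation fails at this point, so it cannot hold for every real x for which both sides are defined.
The correct double-angle formula is cos(2x) = cos²x - sin²x.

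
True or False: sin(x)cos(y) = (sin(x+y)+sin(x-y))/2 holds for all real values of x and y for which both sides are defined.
True.

Claim: sin(x)cos(y) = (sin(x+y)+sin(x-y))/2.
Reasoning: sin(x+y) = sin(x)cos(y) + cos(x)sin(y) and sin(x-y) = sin(x)cos(y) - cos(x)sin(y). Adding, sin(x+y) + sin(x-y) = 2sin(x)cos(y); divide by 2.
So the two sides agree for all real values of x and y for which both sides are defined.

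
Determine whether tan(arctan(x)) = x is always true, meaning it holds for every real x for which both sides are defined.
Yes, this is an identity.

Claim: tan(arctan(x)) = x.
Reasoning: For every real x, arctan(x) is by definition the angle in (-π/2, π/2) whose tangent equals x. Taking the tangent of that angle returns x.
So the two sides agree for every real x for which both sides are defined.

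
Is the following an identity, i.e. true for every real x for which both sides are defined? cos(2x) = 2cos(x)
No, this is NOT an identity.

Claim: cos(2x) = 2cos(x).
Test a specific point where both sides are defined: x = -π/3.
LHS = cos(2x) ≈ -0.5000
RHS = 2cos(x) ≈ 1.0000
Since -0.5000 ≠ 1.0000, the equation fails at this point, so it cannot hold for every real x for which both sides are defined.
The correct double-angle formula is cos(2x) = cos²x - sin²x.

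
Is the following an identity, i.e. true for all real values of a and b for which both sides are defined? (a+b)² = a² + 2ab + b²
Yes, this is an identity.

Claim: (a+b)² = a² + 2ab + b².
Reasoning: Expand: (a+b)² = (a+b)(a+b) = a·a + a·b + b·a + b·b = a² + 2ab + b².
So the two sides agree for all real values of a and b for which both sides are defined.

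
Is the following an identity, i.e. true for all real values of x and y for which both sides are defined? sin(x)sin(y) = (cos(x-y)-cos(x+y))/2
Yes, this is an identity.

Claim: sin(x)sin(y) = (cos(x-y)-cos(x+y))/2.
Reasoning: cos(x-y) = cos(x)cos(y) + sin(x)sin(y) and cos(x+y) = cos(x)cos(y) - sin(x)sin(y). Subtracting, cos(x-y) - cos(x+y) = 2sin(x)sin(y); divide by 2.
So the two sides agree for all real values of x and y for which both sides are defined.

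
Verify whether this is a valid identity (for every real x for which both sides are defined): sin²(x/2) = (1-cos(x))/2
Yes, this is an identity.

Claim: sin²(x/2) = (1-cos(x))/2.
Reasoning: Use cos(2θ) = 1 - 2sin²θ with θ = x/2: cos(x) = 1 - 2sin²(x/2). Solving for sin²(x/2) gives (1 - cos(x))/2.
So the two sides agree for every real x for which both sides are defined.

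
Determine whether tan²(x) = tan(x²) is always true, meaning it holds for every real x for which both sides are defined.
Claim: tan²(x) = tan(x²).
Test a specific point where both sides are defined: x = π/3.
LHS = tan²(x) ≈ 3.0000
RHS = tan(x²) ≈ 1.9485
Since 3.0000 ≠ 1.9485, the equation fails at this point, so it cannot hold for every real x for which both sides are defined.
tan²(x) means (tan x)², squaring the output; tan(x²) squares the input. These are different functions.

Conclusion: No, this is NOT an identity.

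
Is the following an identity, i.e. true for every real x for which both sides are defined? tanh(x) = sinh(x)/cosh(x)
Claim: tanh(x) = sinh(x)/cosh(x).
Reasoning: tanh(x) is defined as sinh(x)/cosh(x) = (e^x - e^-x)/(e^x + e^-x); cosh(x) ≥ 1 is never zero, so this holds for every real x.
So the two sides agree for every real x for which both sides are defined.

Conclusion: Yes, this is an identity.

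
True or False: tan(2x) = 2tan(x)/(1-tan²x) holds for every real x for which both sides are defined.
True.

Claim: tan(2x) = 2tan(x)/(1-tan²x).
Reasoning: tan(2x) = sin(2x)/cos(2x) = 2sin(x)cos(x) / (cos²x - sin²x). Divide numerator and denominator by cos²x: 2tan(x) / (1 - tan²x).
So the two sides agree for every real x for which both sides are defined.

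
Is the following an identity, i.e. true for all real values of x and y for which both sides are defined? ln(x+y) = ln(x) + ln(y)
Claim: ln(x+y) = ln(x) + ln(y).
Test a specific point where both sides are defined: x = 3/2, y = 1.
LHS = ln(x+y) ≈ 0.9163
RHS = ln(x) + ln(y) ≈ 0.4055
Since 0.9163 ≠ 0.4055, the equation fails at this point, so it cannot hold for all real values of x and y for which both sides are defined.
ln(x) + ln(y) = ln(xy), not ln(x+y).

Conclusion: No, this is NOT an identity.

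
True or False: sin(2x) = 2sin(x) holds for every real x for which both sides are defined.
Claim: sin(2x) = 2sin(x).
Test a specific point where both sides are defined: x = -π/3.
LHS = sin(2x) ≈ -0.8660
RHS = 2sin(x) ≈ -1.7321
Since -0.8660 ≠ -1.7321, the equation fails at this point, so it cannot hold for every real x for which both sides are defined.
The correct double-angle formula is sin(2x) = 2sin(x)cos(x).

Conclusion: False.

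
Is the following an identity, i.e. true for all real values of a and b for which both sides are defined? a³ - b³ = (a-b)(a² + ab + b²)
Yes, this is an identity.

Claim: a³ - b³ = (a-b)(a² + ab + b²).
Reasoning: Expand the right side: (a-b)(a² + ab + b²) = a³ + a²b + ab² - a²b - ab² - b³ = a³ - b³ (the middle terms cancel in pairs).
So the two sides agree for all real values of a and b for which both sides are defined.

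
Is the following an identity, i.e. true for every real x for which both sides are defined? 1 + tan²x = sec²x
Claim: 1 + tan²x = sec²x.
Reasoning: Start from sin²x + cos²x = 1 and divide every term by cos²x (allowed wherever tan x and sec x are defined): tan²x + 1 = 1/cos²x = sec²x.
So the two sides agree for every real x for which both sides are defined.

Conclusion: Yes, this is an identity.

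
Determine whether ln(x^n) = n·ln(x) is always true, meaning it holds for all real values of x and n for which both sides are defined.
Claim: ln(x^n) = n·ln(x).
Reasoning: The right side requires x > 0. For x > 0, x^n = (e^(ln x))^n = e^(n·ln x), so taking ln of both sides gives ln(x^n) = n·ln(x).
So the two sides agree for all real values of x and n for which both sides are defined.

Conclusion: Yes, this is an identity.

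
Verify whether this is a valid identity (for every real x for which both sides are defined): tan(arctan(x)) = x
Yes, this is an identity.

Claim: tan(arctan(x)) = x.
Reasoning: For every real x, arctan(x) is by definition the angle in (-π/2, π/2) whose tangent equals x. Taking the tangent of that angle returns x.
So the two sides agree for every real x for which both sides are defined.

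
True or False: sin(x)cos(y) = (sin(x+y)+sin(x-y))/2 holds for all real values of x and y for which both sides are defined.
True.

Claim: sin(x)cos(y) = (sin(x+y)+sin(x-y))/2.
Reasoning: sin(x+y) = sin(x)cos(y) + cos(x)sin(y) and sin(x-y) = sin(x)cos(y) - cos(x)sin(y). Adding, sin(x+y) + sin(x-y) = 2sin(x)cos(y); divide by 2.
So the two sides agree for all real values of x and y for which both sides are defined.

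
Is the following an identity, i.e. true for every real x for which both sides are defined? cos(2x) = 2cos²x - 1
Claim: cos(2x) = 2cos²x - 1.
Reasoning: cos(2x) = cos²x - sin²x. Replace sin²x by 1 - cos²x: cos²x - (1 - cos²x) = 2cos²x - 1.
So the two sides agree for every real x for which both sides are defined.

Conclusion: Yes, this is an identity.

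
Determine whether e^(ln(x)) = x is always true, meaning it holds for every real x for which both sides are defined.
Claim: e^(ln(x)) = x.
Reasoning: For x > 0, ln(x) is by definition the exponent p such that e^p = x. Raising e to that exponent therefore returns x: e^(ln x) = x.
So the two sides agree for every real x for which both sides are defined.

Conclusion: Yes, this is an identity.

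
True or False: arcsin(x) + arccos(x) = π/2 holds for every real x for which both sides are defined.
True.

Claim: arcsin(x) + arccos(x) = π/2.
Reasoning: Both sides are defined for -1 ≤ x ≤ 1. Let θ = arcsin(x), so sin θ = x and θ ∈ [-π/2, π/2]. Then cos(π/2 - θ) = sin θ = x and π/2 - θ ∈ [0, π], which is exactly the range of arccos, so arccos(x) = π/2 - θ. Adding: arcsin(x) + arccos(x) = θ + (π/2 - θ) = π/2.
So the two sides agree for every real x for which both sides are defined.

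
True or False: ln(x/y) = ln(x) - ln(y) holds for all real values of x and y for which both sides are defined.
Claim: ln(x/y) = ln(x) - ln(y).
Reasoning: Both sides are simultaneously defined only when x, y > 0. Write x = e^p, y = e^q. Then x/y = e^(p-q), so ln(x/y) = p - q = ln(x) - ln(y).
So the two sides agree for all real values of x and y for which both sides are defined.

Conclusion: True.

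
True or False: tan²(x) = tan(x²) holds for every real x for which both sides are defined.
Claim: tan²(x) = tan(x²).
Test a specific point where both sides are defined: x = 3π/4.
LHS = tan²(x) ≈ 1.0000
RHS = tan(x²) ≈ -0.8977
Since 1.0000 ≠ -0.8977, the equation fails at this point, so it cannot hold for every real x for which both sides are defined.
tan²(x) means (tan x)², squaring the output; tan(x²) squares the input. These are different functions.

Conclusion: False.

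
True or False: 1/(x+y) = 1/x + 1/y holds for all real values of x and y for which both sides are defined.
Claim: 1/(x+y) = 1/x + 1/y.
Test a specific point where both sides are defined: x = 3/2, y = 4.
LHS = 1/(x+y) ≈ 0.1818
RHS = 1/x + 1/y ≈ 0.9167
Since 0.1818 ≠ 0.9167, the equation fails at this point, so it cannot hold for all real values of x and y for which both sides are defined.
1/x + 1/y = (x+y)/(xy), which is not 1/(x+y).

Conclusion: False.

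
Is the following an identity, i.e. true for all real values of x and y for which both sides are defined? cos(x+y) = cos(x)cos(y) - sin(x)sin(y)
Claim: cos(x+y) = cos(x)cos(y) - sin(x)sin(y).
Reasoning: By Euler's formula e^(i(x+y)) = e^(ix)·e^(iy) = (cos x + i·sin x)(cos y + i·sin y). The real part of the left side is cos(x+y); the real part of the product is cos(x)cos(y) - sin(x)sin(y) (since i·i = -1).
So the two sides agree for all real values of x and y for which both sides are defined.

Conclusion: Yes, this is an identity.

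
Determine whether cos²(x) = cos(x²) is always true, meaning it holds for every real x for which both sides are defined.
No, this is NOT an identity.

Claim: cos²(x) = cos(x²).
Test a specific point where both sides are defined: x = 3π/4.
LHS = cos²(x) ≈ 0.5000
RHS = cos(x²) ≈ 0.7442
Since 0.5000 ≠ 0.7442, the equation fails at this point, so it cannot hold for every real x for which both sides are defined.
cos²(x) means (cos x)², squaring the output; cos(x²) squares the input. These are different functions.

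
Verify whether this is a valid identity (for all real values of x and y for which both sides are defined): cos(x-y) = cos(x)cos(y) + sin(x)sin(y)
Yes, this is an identity.

Claim: cos(x-y) = cos(x)cos(y) + sin(x)sin(y).
Reasoning: Replace y by -y in cos(x+y) = cos(x)cos(y) - sin(x)sin(y) and use cos(-y) = cos(y), sin(-y) = -sin(y): cos(x-y) = cos(x)cos(y) + sin(x)sin(y).
So the two sides agree for all real values of x and y for which both sides are defined.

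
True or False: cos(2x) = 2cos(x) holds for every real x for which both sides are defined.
False.

Claim: cos(2x) = 2cos(x).
Test a specific point where both sides are defined: x = π/2.
LHS = cos(2x) ≈ -1.0000
RHS = 2cos(x) ≈ 0.0000
Since -1.0000 ≠ 0.0000, the equation fails at this point, so it cannot hold for every real x for which both sides are defined.
The correct double-angle formula is cos(2x) = cos²x - sin²x.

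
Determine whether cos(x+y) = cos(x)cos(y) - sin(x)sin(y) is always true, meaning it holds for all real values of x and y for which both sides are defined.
Yes, this is an identity.

Claim: cos(x+y) = cos(x)cos(y) - sin(x)sin(y).
Reasoning: By Euler's formula e^(i(x+y)) = e^(ix)·e^(iy) = (cos x + i·sin x)(cos y + i·sin y). The real part of the left side is cos(x+y); the real part of the product is cos(x)cos(y) - sin(x)sin(y) (since i·i = -1).
So the two sides agree for all real values of x and y for which both sides are defined.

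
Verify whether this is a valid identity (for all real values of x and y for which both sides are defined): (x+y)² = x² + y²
No, this is NOT an identity.

Claim: (x+y)² = x² + y².
Test a specific point where both sides are defined: x = 4, y = -2.
LHS = (x+y)² ≈ 4.0000
RHS = x² + y² ≈ 20.0000
Since 4.0000 ≠ 20.0000, the equation fails at this point, so it cannot hold for all real values of x and y for which both sides are defined.
The correct expansion is (x+y)² = x² + 2xy + y²; the cross term 2xy is missing.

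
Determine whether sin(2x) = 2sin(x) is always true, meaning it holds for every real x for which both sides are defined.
Claim: sin(2x) = 2sin(x).
Test a specific point where both sides are defined: x = -π/6.
LHS = sin(2x) ≈ -0.8660
RHS = 2sin(x) ≈ -1.0000
Since -0.8660 ≠ -1.0000, the equation fails at this point, so it cannot hold for every real x for which both sides are defined.
The correct double-angle formula is sin(2x) = 2sin(x)cos(x).

Conclusion: No, this is NOT an identity.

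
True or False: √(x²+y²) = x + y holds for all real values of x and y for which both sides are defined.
Claim: √(x²+y²) = x + y.
Test a specific point where both sides are defined: x = 2, y = 1.
LHS = √(x²+y²) ≈ 2.2361
RHS = x + y ≈ 3.0000
Since 2.2361 ≠ 3.0000, the equation fails at this point, so it cannot hold for all real values of x and y for which both sides are defined.
(x+y)² = x² + 2xy + y², not x² + y², so the square root does not split this way.

Conclusion: False.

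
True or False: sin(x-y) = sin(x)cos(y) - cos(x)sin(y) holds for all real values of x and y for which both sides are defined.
True.

Claim: sin(x-y) = sin(x)cos(y) - cos(x)sin(y).
Reasoning: Replace y by -y in sin(x+y) = sin(x)cos(y) + cos(x)sin(y) and use cos(-y) = cos(y), sin(-y) = -sin(y): sin(x-y) = sin(x)cos(y) - cos(x)sin(y).
So the two sides agree for all real values of x and y for which both sides are defined.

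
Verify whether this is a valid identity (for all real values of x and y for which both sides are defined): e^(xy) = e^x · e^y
Claim: e^(xy) = e^x · e^y.
Test a specific point where both sides are defined: x = -3, y = -2.
LHS = e^(xy) ≈ 403.4288
RHS = e^x · e^y ≈ 0.0067
Since 403.4288 ≠ 0.0067, the equation fails at this point, so it cannot hold for all real values of x and y for which both sides are defined.
e^x · e^y = e^(x+y), not e^(xy).

Conclusion: No, this is NOT an identity.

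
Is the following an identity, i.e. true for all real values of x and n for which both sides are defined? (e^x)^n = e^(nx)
Claim: (e^x)^n = e^(nx).
Reasoning: e^x is a positive real number, and for a positive base B and real exponent n, B^n = e^(n·ln B). With B = e^x, ln B = x, so (e^x)^n = e^(n·x).
So the two sides agree for all real values of x and n for which both sides are defined.

Conclusion: Yes, this is an identity.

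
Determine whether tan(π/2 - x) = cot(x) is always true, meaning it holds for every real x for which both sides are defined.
Claim: tan(π/2 - x) = cot(x).
Reasoning: tan(π/2 - x) = sin(π/2 - x)/cos(π/2 - x) = cos(x)/sin(x) = cot(x), using the cofunction identities sin(π/2 - x) = cos(x) and cos(π/2 - x) = sin(x).
So the two sides agree for every real x for which both sides are defined.

Conclusion: Yes, this is an identity.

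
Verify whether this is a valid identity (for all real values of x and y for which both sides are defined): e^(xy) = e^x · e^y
No, this is NOT an identity.

Claim: e^(xy) = e^x · e^y.
Test a specific point where both sides are defined: x = -3, y = -2.
LHS = e^(xy) ≈ 403.4288
RHS = e^x · e^y ≈ 0.0067
Since 403.4288 ≠ 0.0067, the equation fails at this point, so it cannot hold for all real values of x and y for which both sides are defined.
e^x · e^y = e^(x+y), not e^(xy).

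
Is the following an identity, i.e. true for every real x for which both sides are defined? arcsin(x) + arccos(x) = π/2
Claim: arcsin(x) + arccos(x) = π/2.
Reasoning: Both sides are defined for -1 ≤ x ≤ 1. Let θ = arcsin(x), so sin θ = x and θ ∈ [-π/2, π/2]. Then cos(π/2 - θ) = sin θ = x and π/2 - θ ∈ [0, π], which is exactly the range of arccos, so arccos(x) = π/2 - θ. Adding: arcsin(x) + arccos(x) = θ + (π/2 - θ) = π/2.
So the two sides agree for every real x for which both sides are defined.

Conclusion: Yes, this is an identity.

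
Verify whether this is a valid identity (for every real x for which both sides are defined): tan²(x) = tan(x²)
No, this is NOT an identity.

Claim: tan²(x) = tan(x²).
Test a specific point where both sides are defined: x = π/3.
LHS = tan²(x) ≈ 3.0000
RHS = tan(x²) ≈ 1.9485
Since 3.0000 ≠ 1.9485, the equation fails at this point, so it cannot hold for every real x for which both sides are defined.
tan²(x) means (tan x)², squaring the output; tan(x²) squares the input. These are different functions.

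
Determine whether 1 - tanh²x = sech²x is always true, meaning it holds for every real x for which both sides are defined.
Claim: 1 - tanh²x = sech²x.
Reasoning: Divide cosh²x - sinh²x = 1 through by cosh²x (never zero): 1 - tanh²x = 1/cosh²x = sech²x.
So the two sides agree for every real x for which both sides are defined.

Conclusion: Yes, this is an identity.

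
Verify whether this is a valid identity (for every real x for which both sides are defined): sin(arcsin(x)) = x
Yes, this is an identity.

Claim: sin(arcsin(x)) = x.
Reasoning: For -1 ≤ x ≤ 1 (where arcsin is defined), arcsin(x) is by definition an angle whose sine equals x. Taking the sine of that angle returns x. (Note the other order, arcsin(sin x) = x, is NOT an identity.)
So the two sides agree for every real x for which both sides are defined.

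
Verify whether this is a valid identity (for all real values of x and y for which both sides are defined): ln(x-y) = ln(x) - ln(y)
Claim: ln(x-y) = ln(x) - ln(y).
Test a specific point where both sides are defined: x = 1, y = 1/2.
LHS = ln(x-y) ≈ -0.6931
RHS = ln(x) - ln(y) ≈ 0.6931
Since -0.6931 ≠ 0.6931, the equation fails at this point, so it cannot hold for all real values of x and y for which both sides are defined.
ln(x) - ln(y) = ln(x/y), not ln(x-y).

Conclusion: No, this is NOT an identity.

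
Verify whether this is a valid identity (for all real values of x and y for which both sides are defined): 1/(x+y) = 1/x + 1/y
Claim: 1/(x+y) = 1/x + 1/y.
Test a specific point where both sides are defined: x = -3, y = -3.
LHS = 1/(x+y) ≈ -0.1667
RHS = 1/x + 1/y ≈ -0.6667
Since -0.1667 ≠ -0.6667, the equation fails at this point, so it cannot hold for all real values of x and y for which both sides are defined.
1/x + 1/y = (x+y)/(xy), which is not 1/(x+y).

Conclusion: No, this is NOT an identity.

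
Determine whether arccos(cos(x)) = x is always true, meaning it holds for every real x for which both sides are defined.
Claim: arccos(cos(x)) = x.
Test a specific point where both sides are defined: x = -π/4.
LHS = arccos(cos(x)) ≈ 0.7854
RHS = x ≈ -0.7854
Since 0.7854 ≠ -0.7854, the equation fails at this point, so it cannot hold for every real x for which both sides are defined.
arccos only returns values in [0, π], so arccos(cos(x)) = x holds only for x in that interval, not for all real x.

Conclusion: No, this is NOT an identity.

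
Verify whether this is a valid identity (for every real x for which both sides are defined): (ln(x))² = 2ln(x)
No, this is NOT an identity.

Claim: (ln(x))² = 2ln(x).
Test a specific point where both sides are defined: x = 5.
LHS = (ln(x))² ≈ 2.5903
RHS = 2ln(x) ≈ 3.2189
Since 2.5903 ≠ 3.2189, the equation fails at this point, so it cannot hold for every real x for which both sides are defined.
2ln(x) equals ln(x²), which is not the same as (ln x)².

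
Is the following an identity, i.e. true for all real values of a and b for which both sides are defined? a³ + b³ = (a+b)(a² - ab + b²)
Yes, this is an identity.

Claim: a³ + b³ = (a+b)(a² - ab + b²).
Reasoning: Expand the right side: (a+b)(a² - ab + b²) = a³ - a²b + ab² + a²b - ab² + b³ = a³ + b³ (the middle terms cancel in pairs).
So the two sides agree for all real values of a and b for which both sides are defined.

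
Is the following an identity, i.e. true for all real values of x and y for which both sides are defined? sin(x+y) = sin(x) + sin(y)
No, this is NOT an identity.

Claim: sin(x+y) = sin(x) + sin(y).
Test a specific point where both sides are defined: x = -π/6, y = π.
LHS = sin(x+y) ≈ 0.5000
RHS = sin(x) + sin(y) ≈ -0.5000
Since 0.5000 ≠ -0.5000, the equation fails at this point, so it cannot hold for all real values of x and y for which both sides are defined.
The correct expansion is sin(x+y) = sin(x)cos(y) + cos(x)sin(y); sine is not additive.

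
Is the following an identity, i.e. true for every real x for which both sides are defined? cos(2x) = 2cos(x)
No, this is NOT an identity.

Claim: cos(2x) = 2cos(x).
Test a specific point where both sides are defined: x = π/6.
LHS = cos(2x) ≈ 0.5000
RHS = 2cos(x) ≈ 1.7321
Since 0.5000 ≠ 1.7321, the equation fails at this point, so it cannot hold for every real x for which both sides are defined.
The correct double-angle formula is cos(2x) = cos²x - sin²x.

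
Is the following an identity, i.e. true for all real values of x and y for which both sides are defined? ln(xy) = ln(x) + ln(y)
Yes, this is an identity.

Claim: ln(xy) = ln(x) + ln(y).
Reasoning: Both sides are simultaneously defined only when x, y > 0. Write x = e^p, y = e^q (p = ln x, q = ln y). Then xy = e^p · e^q = e^(p+q), so ln(xy) = p + q = ln(x) + ln(y).
So the two sides agree for all real values of x and y for which both sides are defined.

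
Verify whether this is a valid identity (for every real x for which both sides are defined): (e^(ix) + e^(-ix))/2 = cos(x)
Claim: (e^(ix) + e^(-ix))/2 = cos(x).
Reasoning: By Euler's formula e^(ix) = cos(x) + i·sin(x) and e^(-ix) = cos(x) - i·sin(x). Adding cancels the sine terms: e^(ix) + e^(-ix) = 2cos(x); divide by 2.
So the two sides agree for every real x for which both sides are defined.

Conclusion: Yes, this is an identity.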